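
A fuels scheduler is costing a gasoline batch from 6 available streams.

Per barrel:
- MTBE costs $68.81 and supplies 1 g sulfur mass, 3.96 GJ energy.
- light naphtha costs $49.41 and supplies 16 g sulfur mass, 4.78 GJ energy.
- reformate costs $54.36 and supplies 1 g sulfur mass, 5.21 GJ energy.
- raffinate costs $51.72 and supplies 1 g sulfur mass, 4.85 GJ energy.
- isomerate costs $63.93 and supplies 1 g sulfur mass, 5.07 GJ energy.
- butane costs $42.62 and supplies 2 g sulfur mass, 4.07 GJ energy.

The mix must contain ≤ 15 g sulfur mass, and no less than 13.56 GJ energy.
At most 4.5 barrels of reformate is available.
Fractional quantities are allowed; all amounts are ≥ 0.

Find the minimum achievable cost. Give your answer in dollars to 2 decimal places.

$141.10

Let x1 = barrels of MTBE, x2 = barrels of light naphtha, x3 = barrels of reformate, x4 = barrels of raffinate, x5 = barrels of isomerate, x6 = barrels of butane.
Minimise 68.81x1 + 49.41x2 + 54.36x3 + 51.72x4 + 63.93x5 + 42.62x6 s.t.:
  1x1 + 16x2 + 1x3 + 1x4 + 1x5 + 2x6 ≤ 15   (sulfur mass)
  3.96x1 + 4.78x2 + 5.21x3 + 4.85x4 + 5.07x5 + 4.07x6 ≥ 13.56   (energy)
  x3 ≤ 4.5
  x1, x2, x3, x4, x5, x6 ≥ 0.
The optimal basis is {light naphtha, reformate}; MTBE, raffinate, isomerate, butane drop out. The sulfur mass and energy requirements are met with equality.
Optimal quantities: light naphtha = 0.82196 barrels, reformate = 1.8486 barrels.
Objective = 49.41·0.82196 + 54.36·1.8486 = 141.1029.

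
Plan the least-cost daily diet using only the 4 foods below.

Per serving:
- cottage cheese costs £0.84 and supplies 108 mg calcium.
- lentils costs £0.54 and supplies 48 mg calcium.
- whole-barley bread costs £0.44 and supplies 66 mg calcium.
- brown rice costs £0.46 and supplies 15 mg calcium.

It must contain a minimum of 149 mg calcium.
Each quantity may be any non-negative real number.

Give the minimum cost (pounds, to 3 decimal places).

£0.993

Let x1 = servings of cottage cheese, x2 = servings of lentils, x3 = servings of whole-barley bread, x4 = servings of brown rice.
Minimise 0.84x1 + 0.54x2 + 0.44x3 + 0.46x4 with:
  108x1 + 48x2 + 66x3 + 15x4 ≥ 149   (calcium)
  x1, x2, x3, x4 ≥ 0.
The minimum-cost mix takes nothing from cottage cheese, lentils, brown rice — only whole-barley bread. The calcium requirement is met with equality.
Optimal quantities: whole-barley bread = 2.2576 servings.
Objective = 0.44·2.2576 = 0.99334.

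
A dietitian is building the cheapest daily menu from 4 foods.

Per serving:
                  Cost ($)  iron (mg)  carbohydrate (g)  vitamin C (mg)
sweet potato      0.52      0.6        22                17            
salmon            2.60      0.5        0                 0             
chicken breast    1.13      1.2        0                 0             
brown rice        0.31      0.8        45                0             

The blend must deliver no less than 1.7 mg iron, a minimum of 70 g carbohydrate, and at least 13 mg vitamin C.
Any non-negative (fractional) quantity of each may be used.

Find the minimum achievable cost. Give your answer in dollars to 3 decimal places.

$0.879

This is a linear program. Let x1 = servings of sweet potato, x2 = servings of salmon, x3 = servings of chicken breast, x4 = servings of brown rice.
Minimise 0.52x1 + 2.6x2 + 1.13x3 + 0.31x4 with:
  0.6x1 + 0.5x2 + 1.2x3 + 0.8x4 ≥ 1.7   (iron)
  22x1 + 45x4 ≥ 70   (carbohydrate)
  17x1 ≥ 13   (vitamin C)
  x1, x2, x3, x4 ≥ 0.
At the optimum only sweet potato, brown rice are positive (salmon, chicken breast = 0). The iron and vitamin C requirements are met with equality.
Solving gives x1 = 0.76471, x4 = 1.5515.
Total cost: 0.52·0.76471 + 0.31·1.5515 = 0.87861.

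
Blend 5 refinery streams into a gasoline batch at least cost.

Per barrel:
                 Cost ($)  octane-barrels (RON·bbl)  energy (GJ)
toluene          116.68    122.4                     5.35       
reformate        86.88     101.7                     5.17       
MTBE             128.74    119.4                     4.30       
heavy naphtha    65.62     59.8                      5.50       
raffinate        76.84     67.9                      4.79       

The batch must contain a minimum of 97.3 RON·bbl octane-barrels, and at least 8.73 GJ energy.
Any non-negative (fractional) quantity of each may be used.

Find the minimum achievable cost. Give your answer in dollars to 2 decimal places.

$105.48

Set it up as a linear program. Let x1 = barrels of toluene, x2 = barrels of reformate, x3 = barrels of MTBE, x4 = barrels of heavy naphtha, x5 = barrels of raffinate.
min 116.68x1 + 86.88x2 + 128.74x3 + 65.62x4 + 76.84x5 subject to:
  122.4x1 + 101.7x2 + 119.4x3 + 59.8x4 + 67.9x5 ≥ 97.3   (octane-barrels)
  5.35x1 + 5.17x2 + 4.3x3 + 5.5x4 + 4.79x5 ≥ 8.73   (energy)
  x1, x2, x3, x4, x5 ≥ 0.
At the optimum only reformate, heavy naphtha are positive (toluene, MTBE, raffinate = 0). The octane-barrels and energy requirements are met with equality.
Optimal quantities: reformate = 0.052345 barrels, heavy naphtha = 1.5381 barrels.
Hence cost = 86.88·0.052345 + 65.62·1.5381 = $105.4779.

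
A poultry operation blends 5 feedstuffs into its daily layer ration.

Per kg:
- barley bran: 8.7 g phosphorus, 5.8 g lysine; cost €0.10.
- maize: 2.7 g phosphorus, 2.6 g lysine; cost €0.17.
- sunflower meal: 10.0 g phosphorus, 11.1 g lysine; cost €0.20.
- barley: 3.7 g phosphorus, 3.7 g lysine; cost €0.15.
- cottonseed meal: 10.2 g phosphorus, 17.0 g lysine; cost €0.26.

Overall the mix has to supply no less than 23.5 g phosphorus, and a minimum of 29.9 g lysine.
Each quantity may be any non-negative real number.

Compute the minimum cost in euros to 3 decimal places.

€0.469

Set it up as a linear program. Let x1 = kg of barley bran, x2 = kg of maize, x3 = kg of sunflower meal, x4 = kg of barley, x5 = kg of cottonseed meal.
Minimise 0.1x1 + 0.17x2 + 0.2x3 + 0.15x4 + 0.26x5 with:
  8.7x1 + 2.7x2 + 10x3 + 3.7x4 + 10.2x5 ≥ 23.5   (phosphorus)
  5.8x1 + 2.6x2 + 11.1x3 + 3.7x4 + 17x5 ≥ 29.9   (lysine)
  x1, x2, x3, x4, x5 ≥ 0.
The minimum-cost mix takes nothing from maize, sunflower meal, barley — only barley bran, cottonseed meal. The phosphorus and lysine requirements are met with equality.
Optimal quantities: barley bran = 1.065 kg, cottonseed meal = 1.395 kg.
Objective = 0.1·1.065 + 0.26·1.395 = 0.46920.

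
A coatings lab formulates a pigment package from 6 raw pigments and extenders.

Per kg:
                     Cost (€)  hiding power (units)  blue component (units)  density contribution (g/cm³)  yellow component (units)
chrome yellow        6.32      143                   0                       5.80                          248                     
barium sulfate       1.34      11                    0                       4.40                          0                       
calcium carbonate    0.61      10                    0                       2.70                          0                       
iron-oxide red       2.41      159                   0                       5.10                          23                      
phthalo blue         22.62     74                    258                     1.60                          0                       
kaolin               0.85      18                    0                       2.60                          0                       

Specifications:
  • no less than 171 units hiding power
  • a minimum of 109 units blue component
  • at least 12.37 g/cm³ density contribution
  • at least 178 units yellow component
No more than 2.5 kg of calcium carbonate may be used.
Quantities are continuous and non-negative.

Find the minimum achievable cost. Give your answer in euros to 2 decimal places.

Let x1 = kg of chrome yellow, x2 = kg of barium sulfate, x3 = kg of calcium carbonate, x4 = kg of iron-oxide red, x5 = kg of phthalo blue, x6 = kg of kaolin.
min 6.32x1 + 1.34x2 + 0.61x3 + 2.41x4 + 22.62x5 + 0.85x6 with:
  143x1 + 11x2 + 10x3 + 159x4 + 74x5 + 18x6 ≥ 171   (hiding power)
  258x5 ≥ 109   (blue component)
  5.8x1 + 4.4x2 + 2.7x3 + 5.1x4 + 1.6x5 + 2.6x6 ≥ 12.37   (density contribution)
  248x1 + 23x4 ≥ 178   (yellow component)
  x3 ≤ 2.5
  x1, x2, x3, x4, x5, x6 ≥ 0.
The optimal basis is {chrome yellow, barium sulfate, calcium carbonate, iron-oxide red, phthalo blue}; kaolin drops out. Binding constraints: hiding power, blue component, density contribution, yellow component, the calcium carbonate cap.
Optimal quantities: chrome yellow = 0.7107 kg, barium sulfate = 0.09921 kg, calcium carbonate = 2.5 kg, iron-oxide red = 0.07553 kg, phthalo blue = 0.4225 kg.
Cost = 6.32·0.7107 + 1.34·0.09921 + 0.61·2.5 + 2.41·0.07553 + 22.62·0.4225 = 15.8885.

€15.89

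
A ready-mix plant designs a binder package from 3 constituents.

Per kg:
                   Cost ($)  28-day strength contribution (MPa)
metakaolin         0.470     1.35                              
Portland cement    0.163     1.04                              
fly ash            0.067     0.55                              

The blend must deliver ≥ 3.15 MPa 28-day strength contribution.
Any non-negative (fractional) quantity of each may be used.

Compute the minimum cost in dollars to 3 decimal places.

$0.384

Treat it as an LP. Let x1 = kg of metakaolin, x2 = kg of Portland cement, x3 = kg of fly ash.
min 0.47x1 + 0.163x2 + 0.067x3 s.t.:
  1.35x1 + 1.04x2 + 0.55x3 ≥ 3.15   (28-day strength contribution)
  x1, x2, x3 ≥ 0.
At the optimum only fly ash is positive (metakaolin, Portland cement = 0). There the 28-day strength contribution constraint is tight.
Solving gives x3 = 5.727.
Objective = 0.067·5.727 = 0.38371.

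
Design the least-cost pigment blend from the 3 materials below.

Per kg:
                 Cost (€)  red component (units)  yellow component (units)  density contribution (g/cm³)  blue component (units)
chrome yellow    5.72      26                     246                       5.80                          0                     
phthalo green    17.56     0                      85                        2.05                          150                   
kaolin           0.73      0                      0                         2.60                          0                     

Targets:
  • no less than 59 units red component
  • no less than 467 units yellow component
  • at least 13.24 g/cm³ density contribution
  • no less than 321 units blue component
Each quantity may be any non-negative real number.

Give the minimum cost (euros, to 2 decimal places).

Let x1 = kg of chrome yellow, x2 = kg of phthalo green, x3 = kg of kaolin.
Minimise 5.72x1 + 17.56x2 + 0.73x3 subject to:
  26x1 ≥ 59   (red component)
  246x1 + 85x2 ≥ 467   (yellow component)
  5.8x1 + 2.05x2 + 2.6x3 ≥ 13.24   (density contribution)
  150x2 ≥ 321   (blue component)
  x1, x2, x3 ≥ 0.
The minimum-cost mix takes nothing from kaolin — only chrome yellow, phthalo green. There the red component and blue component constraints are tight.
Solving gives x1 = 2.269, x2 = 2.14.
Cost = 5.72·2.269 + 17.56·2.14 = 50.5571.

€50.56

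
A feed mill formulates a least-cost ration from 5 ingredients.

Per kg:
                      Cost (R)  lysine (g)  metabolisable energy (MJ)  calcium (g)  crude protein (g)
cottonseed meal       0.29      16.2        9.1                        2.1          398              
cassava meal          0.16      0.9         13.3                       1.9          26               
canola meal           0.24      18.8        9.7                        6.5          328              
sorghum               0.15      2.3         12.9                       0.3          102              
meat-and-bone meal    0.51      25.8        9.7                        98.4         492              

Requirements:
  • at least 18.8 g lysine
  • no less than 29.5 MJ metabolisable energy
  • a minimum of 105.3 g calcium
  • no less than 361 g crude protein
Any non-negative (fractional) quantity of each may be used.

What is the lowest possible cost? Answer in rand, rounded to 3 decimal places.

Set it up as a linear program. Let x1 = kg of cottonseed meal, x2 = kg of cassava meal, x3 = kg of canola meal, x4 = kg of sorghum, x5 = kg of meat-and-bone meal.
Minimise 0.29x1 + 0.16x2 + 0.24x3 + 0.15x4 + 0.51x5 with:
  16.2x1 + 0.9x2 + 18.8x3 + 2.3x4 + 25.8x5 ≥ 18.8   (lysine)
  9.1x1 + 13.3x2 + 9.7x3 + 12.9x4 + 9.7x5 ≥ 29.5   (metabolisable energy)
  2.1x1 + 1.9x2 + 6.5x3 + 0.3x4 + 98.4x5 ≥ 105.3   (calcium)
  398x1 + 26x2 + 328x3 + 102x4 + 492x5 ≥ 361   (crude protein)
  x1, x2, x3, x4, x5 ≥ 0.
The optimal basis is {cassava meal, meat-and-bone meal}; cottonseed meal, canola meal, sorghum drop out. The metabolisable energy and calcium requirements are met with equality.
Optimal quantities: cassava meal = 1.458 kg, meat-and-bone meal = 1.042 kg.
Objective = 0.16·1.458 + 0.51·1.042 = 0.76470.

R0.765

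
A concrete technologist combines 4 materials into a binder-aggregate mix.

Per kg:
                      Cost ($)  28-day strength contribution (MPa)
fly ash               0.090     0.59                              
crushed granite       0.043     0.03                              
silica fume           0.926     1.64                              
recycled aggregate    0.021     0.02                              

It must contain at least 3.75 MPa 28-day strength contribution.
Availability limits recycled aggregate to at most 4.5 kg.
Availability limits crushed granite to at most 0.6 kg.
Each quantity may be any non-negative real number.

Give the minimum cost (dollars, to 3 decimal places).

Set it up as a linear program. Let x1 = kg of fly ash, x2 = kg of crushed granite, x3 = kg of silica fume, x4 = kg of recycled aggregate.
Minimise 0.09x1 + 0.043x2 + 0.926x3 + 0.021x4 subject to:
  0.59x1 + 0.03x2 + 1.64x3 + 0.02x4 ≥ 3.75   (28-day strength contribution)
  x4 ≤ 4.5
  x2 ≤ 0.6
  x1, x2, x3, x4 ≥ 0.
At the optimum only fly ash is positive (crushed granite, silica fume, recycled aggregate = 0). The 28-day strength contribution requirement is met with equality.
So fly ash = 6.356 kg.
Hence cost = 0.09·6.356 = $0.57204.

$0.572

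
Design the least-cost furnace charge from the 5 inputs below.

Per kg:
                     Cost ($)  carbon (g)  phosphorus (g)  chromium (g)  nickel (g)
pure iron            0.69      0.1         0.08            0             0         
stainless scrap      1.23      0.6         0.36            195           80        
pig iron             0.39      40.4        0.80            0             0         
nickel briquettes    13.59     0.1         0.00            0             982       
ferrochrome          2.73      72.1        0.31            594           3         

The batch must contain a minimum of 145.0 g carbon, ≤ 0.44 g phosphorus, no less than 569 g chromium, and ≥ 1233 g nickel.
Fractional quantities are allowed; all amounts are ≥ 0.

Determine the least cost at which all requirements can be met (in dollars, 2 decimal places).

$5801.98

Let x1 = kg of pure iron, x2 = kg of stainless scrap, x3 = kg of pig iron, x4 = kg of nickel briquettes, x5 = kg of ferrochrome.
Minimise 0.69x1 + 1.23x2 + 0.39x3 + 13.59x4 + 2.73x5 s.t.:
  0.1x1 + 0.6x2 + 40.4x3 + 0.1x4 + 72.1x5 ≥ 145   (carbon)
  0.08x1 + 0.36x2 + 0.8x3 + 0.31x5 ≤ 0.44   (phosphorus)
  195x2 + 594x5 ≥ 569   (chromium)
  80x2 + 982x4 + 3x5 ≥ 1233   (nickel)
  x1, x2, x3, x4, x5 ≥ 0.
At the optimum only nickel briquettes, ferrochrome are positive (pure iron, stainless scrap, pig iron = 0). There the carbon and phosphorus constraints are tight.
So nickel briquettes = 426.645 kg, ferrochrome = 1.41935 kg.
Hence cost = 13.59·426.645 + 2.73·1.41935 = $5801.9804.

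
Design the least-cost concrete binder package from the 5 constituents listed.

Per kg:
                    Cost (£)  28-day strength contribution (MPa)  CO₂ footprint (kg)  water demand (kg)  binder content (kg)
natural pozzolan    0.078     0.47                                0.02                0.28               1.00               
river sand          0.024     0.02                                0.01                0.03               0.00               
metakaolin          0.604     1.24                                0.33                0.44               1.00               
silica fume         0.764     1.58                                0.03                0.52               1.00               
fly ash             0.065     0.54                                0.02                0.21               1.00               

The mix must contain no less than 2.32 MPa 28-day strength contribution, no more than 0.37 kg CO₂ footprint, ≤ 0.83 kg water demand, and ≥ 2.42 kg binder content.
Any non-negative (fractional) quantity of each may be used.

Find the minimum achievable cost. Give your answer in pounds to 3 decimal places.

£0.718

This is a linear program. Let x1 = kg of natural pozzolan, x2 = kg of river sand, x3 = kg of metakaolin, x4 = kg of silica fume, x5 = kg of fly ash.
Minimize 0.078x1 + 0.024x2 + 0.604x3 + 0.764x4 + 0.065x5 subject to:
  0.47x1 + 0.02x2 + 1.24x3 + 1.58x4 + 0.54x5 ≥ 2.32   (28-day strength contribution)
  0.02x1 + 0.01x2 + 0.33x3 + 0.03x4 + 0.02x5 ≤ 0.37   (CO₂ footprint)
  0.28x1 + 0.03x2 + 0.44x3 + 0.52x4 + 0.21x5 ≤ 0.83   (water demand)
  1x1 + 1x3 + 1x4 + 1x5 ≥ 2.42   (binder content)
  x1, x2, x3, x4, x5 ≥ 0.
The optimal basis is {silica fume, fly ash}; natural pozzolan, river sand, metakaolin drop out. The 28-day strength contribution and water demand requirements are met with equality.
So silica fume = 0.7647 kg, fly ash = 2.059 kg.
Total cost: 0.764·0.7647 + 0.065·2.059 = 0.71807.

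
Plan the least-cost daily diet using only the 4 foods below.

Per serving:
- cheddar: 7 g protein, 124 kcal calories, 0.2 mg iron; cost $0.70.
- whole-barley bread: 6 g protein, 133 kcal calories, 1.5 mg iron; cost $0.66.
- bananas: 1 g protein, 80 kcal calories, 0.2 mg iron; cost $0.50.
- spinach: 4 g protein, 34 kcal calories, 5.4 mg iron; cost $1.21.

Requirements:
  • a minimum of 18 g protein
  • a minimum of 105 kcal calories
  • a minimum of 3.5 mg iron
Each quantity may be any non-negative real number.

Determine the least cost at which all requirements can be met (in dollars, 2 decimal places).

$1.93

Let x1 = servings of cheddar, x2 = servings of whole-barley bread, x3 = servings of bananas, x4 = servings of spinach.
min 0.7x1 + 0.66x2 + 0.5x3 + 1.21x4 s.t.:
  7x1 + 6x2 + 1x3 + 4x4 ≥ 18   (protein)
  124x1 + 133x2 + 80x3 + 34x4 ≥ 105   (calories)
  0.2x1 + 1.5x2 + 0.2x3 + 5.4x4 ≥ 3.5   (iron)
  x1, x2, x3, x4 ≥ 0.
The minimum-cost mix takes nothing from bananas, spinach — only cheddar, whole-barley bread. The protein and iron requirements are met with equality.
Solving gives x1 = 0.6452, x2 = 2.247.
Objective = 0.7·0.6452 + 0.66·2.247 = 1.9347.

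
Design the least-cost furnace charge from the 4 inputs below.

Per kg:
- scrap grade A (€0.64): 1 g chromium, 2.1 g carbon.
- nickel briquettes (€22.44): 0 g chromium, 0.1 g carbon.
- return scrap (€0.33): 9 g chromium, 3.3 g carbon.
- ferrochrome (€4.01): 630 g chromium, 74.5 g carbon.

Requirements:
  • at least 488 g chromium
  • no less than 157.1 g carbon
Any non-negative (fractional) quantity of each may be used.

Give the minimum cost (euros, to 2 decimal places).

Let x1 = kg of scrap grade A, x2 = kg of nickel briquettes, x3 = kg of return scrap, x4 = kg of ferrochrome.
Minimise 0.64x1 + 22.44x2 + 0.33x3 + 4.01x4 with:
  1x1 + 9x3 + 630x4 ≥ 488   (chromium)
  2.1x1 + 0.1x2 + 3.3x3 + 74.5x4 ≥ 157.1   (carbon)
  x1, x2, x3, x4 ≥ 0.
The cheapest feasible vertex uses only ferrochrome; scrap grade A, nickel briquettes, return scrap are not used. The carbon requirement is met with equality.
Optimal quantities: ferrochrome = 2.109 kg.
Cost = 4.01·2.109 = 8.4571.

€8.46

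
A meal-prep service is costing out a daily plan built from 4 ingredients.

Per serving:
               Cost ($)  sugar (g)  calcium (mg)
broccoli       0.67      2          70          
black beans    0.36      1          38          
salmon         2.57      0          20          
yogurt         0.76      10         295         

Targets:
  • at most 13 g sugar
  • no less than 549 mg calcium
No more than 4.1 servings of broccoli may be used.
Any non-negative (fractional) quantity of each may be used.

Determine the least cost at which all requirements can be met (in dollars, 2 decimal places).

$11.75

Let x1 = servings of broccoli, x2 = servings of black beans, x3 = servings of salmon, x4 = servings of yogurt.
min 0.67x1 + 0.36x2 + 2.57x3 + 0.76x4 s.t.:
  2x1 + 1x2 + 10x4 ≤ 13   (sugar)
  70x1 + 38x2 + 20x3 + 295x4 ≥ 549   (calcium)
  x1 ≤ 4.1
  x1, x2, x3, x4 ≥ 0.
The optimal basis is {black beans, salmon}; broccoli, yogurt drop out. The sugar and calcium requirements are met with equality.
Optimal quantities: black beans = 13 servings, salmon = 2.75 servings.
Hence cost = 0.36·13 + 2.57·2.75 = $11.7475.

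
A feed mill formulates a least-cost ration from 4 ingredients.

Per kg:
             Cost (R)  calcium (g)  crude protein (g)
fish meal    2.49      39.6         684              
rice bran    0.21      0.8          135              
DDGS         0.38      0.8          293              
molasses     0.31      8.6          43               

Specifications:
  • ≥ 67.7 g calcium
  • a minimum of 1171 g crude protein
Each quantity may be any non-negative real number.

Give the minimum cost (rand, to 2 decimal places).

This is a linear program. Let x1 = kg of fish meal, x2 = kg of rice bran, x3 = kg of DDGS, x4 = kg of molasses.
Minimise 2.49x1 + 0.21x2 + 0.38x3 + 0.31x4 subject to:
  39.6x1 + 0.8x2 + 0.8x3 + 8.6x4 ≥ 67.7   (calcium)
  684x1 + 135x2 + 293x3 + 43x4 ≥ 1171   (crude protein)
  x1, x2, x3, x4 ≥ 0.
The minimum-cost mix takes nothing from fish meal, rice bran — only DDGS, molasses. The calcium and crude protein requirements are met with equality.
Solving gives x3 = 2.881, x4 = 7.604.
Hence cost = 0.38·2.881 + 0.31·7.604 = R3.4520.

R3.45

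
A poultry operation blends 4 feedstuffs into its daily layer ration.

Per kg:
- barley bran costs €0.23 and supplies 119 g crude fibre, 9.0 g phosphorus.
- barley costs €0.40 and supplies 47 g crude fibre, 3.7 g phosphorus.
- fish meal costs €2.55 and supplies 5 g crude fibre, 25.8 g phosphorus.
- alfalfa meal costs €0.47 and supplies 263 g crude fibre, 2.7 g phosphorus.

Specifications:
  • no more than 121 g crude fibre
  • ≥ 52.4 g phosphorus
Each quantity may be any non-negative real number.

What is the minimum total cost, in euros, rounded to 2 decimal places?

Set it up as a linear program. Let x1 = kg of barley bran, x2 = kg of barley, x3 = kg of fish meal, x4 = kg of alfalfa meal.
Minimise 0.23x1 + 0.4x2 + 2.55x3 + 0.47x4 s.t.:
  119x1 + 47x2 + 5x3 + 263x4 ≤ 121   (crude fibre)
  9x1 + 3.7x2 + 25.8x3 + 2.7x4 ≥ 52.4   (phosphorus)
  x1, x2, x3, x4 ≥ 0.
The cheapest feasible vertex uses only barley bran, fish meal; barley, alfalfa meal are not used. There the crude fibre and phosphorus constraints are tight.
That vertex is x1 = 0.94533, x3 = 1.7012.
Total cost: 0.23·0.94533 + 2.55·1.7012 = 4.5555.

€4.56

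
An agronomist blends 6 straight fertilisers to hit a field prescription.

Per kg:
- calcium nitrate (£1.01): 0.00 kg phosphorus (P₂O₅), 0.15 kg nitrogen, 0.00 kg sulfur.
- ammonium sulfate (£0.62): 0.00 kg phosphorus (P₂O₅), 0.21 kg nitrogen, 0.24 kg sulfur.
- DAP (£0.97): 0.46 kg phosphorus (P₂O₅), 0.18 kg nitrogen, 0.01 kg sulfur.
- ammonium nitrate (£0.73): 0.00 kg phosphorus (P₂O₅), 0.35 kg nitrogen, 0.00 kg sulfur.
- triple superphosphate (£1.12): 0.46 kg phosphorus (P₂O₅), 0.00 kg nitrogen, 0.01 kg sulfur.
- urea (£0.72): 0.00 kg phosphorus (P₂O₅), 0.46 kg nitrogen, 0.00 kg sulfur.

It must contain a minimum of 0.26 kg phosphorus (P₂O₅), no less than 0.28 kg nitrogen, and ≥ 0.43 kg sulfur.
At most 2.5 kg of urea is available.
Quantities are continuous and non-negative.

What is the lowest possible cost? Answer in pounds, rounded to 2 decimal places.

£1.64

Let x1 = kg of calcium nitrate, x2 = kg of ammonium sulfate, x3 = kg of DAP, x4 = kg of ammonium nitrate, x5 = kg of triple superphosphate, x6 = kg of urea.
Minimise 1.01x1 + 0.62x2 + 0.97x3 + 0.73x4 + 1.12x5 + 0.72x6 s.t.:
  0.46x3 + 0.46x5 ≥ 0.26   (phosphorus (P₂O₅))
  0.15x1 + 0.21x2 + 0.18x3 + 0.35x4 + 0.46x6 ≥ 0.28   (nitrogen)
  0.24x2 + 0.01x3 + 0.01x5 ≥ 0.43   (sulfur)
  x6 ≤ 2.5
  x1, x2, x3, x4, x5, x6 ≥ 0.
The minimum-cost mix takes nothing from calcium nitrate, ammonium nitrate, triple superphosphate, urea — only ammonium sulfate, DAP. Binding constraints: phosphorus (P₂O₅) and sulfur.
So ammonium sulfate = 1.768 kg, DAP = 0.5652 kg.
Objective = 0.62·1.768 + 0.97·0.5652 = 1.6444.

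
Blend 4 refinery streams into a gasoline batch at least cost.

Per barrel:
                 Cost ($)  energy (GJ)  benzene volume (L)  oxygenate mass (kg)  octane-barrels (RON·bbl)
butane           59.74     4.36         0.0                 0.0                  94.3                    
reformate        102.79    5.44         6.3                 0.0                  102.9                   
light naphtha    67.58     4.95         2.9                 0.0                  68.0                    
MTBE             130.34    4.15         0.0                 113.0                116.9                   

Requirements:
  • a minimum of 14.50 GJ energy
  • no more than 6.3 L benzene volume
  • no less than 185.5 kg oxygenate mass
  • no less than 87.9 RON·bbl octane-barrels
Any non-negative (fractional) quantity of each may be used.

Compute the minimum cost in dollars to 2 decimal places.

Set it up as a linear program. Let x1 = barrels of butane, x2 = barrels of reformate, x3 = barrels of light naphtha, x4 = barrels of MTBE.
min 59.74x1 + 102.79x2 + 67.58x3 + 130.34x4 with:
  4.36x1 + 5.44x2 + 4.95x3 + 4.15x4 ≥ 14.5   (energy)
  6.3x2 + 2.9x3 ≤ 6.3   (benzene volume)
  113x4 ≥ 185.5   (oxygenate mass)
  94.3x1 + 102.9x2 + 68x3 + 116.9x4 ≥ 87.9   (octane-barrels)
  x1, x2, x3, x4 ≥ 0.
The optimal basis is {light naphtha, MTBE}; butane, reformate drop out. Binding constraints: energy and oxygenate mass.
That vertex is x3 = 1.553, x4 = 1.6416.
Objective = 67.58·1.553 + 130.34·1.6416 = 318.9179.

$318.92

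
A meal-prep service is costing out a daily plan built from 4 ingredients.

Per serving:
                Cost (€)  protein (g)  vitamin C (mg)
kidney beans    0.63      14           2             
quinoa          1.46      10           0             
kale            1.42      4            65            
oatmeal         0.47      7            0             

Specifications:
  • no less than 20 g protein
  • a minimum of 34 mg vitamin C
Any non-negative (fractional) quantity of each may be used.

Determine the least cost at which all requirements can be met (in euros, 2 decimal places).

€1.50

Let x1 = servings of kidney beans, x2 = servings of quinoa, x3 = servings of kale, x4 = servings of oatmeal.
Minimize 0.63x1 + 1.46x2 + 1.42x3 + 0.47x4 subject to:
  14x1 + 10x2 + 4x3 + 7x4 ≥ 20   (protein)
  2x1 + 65x3 ≥ 34   (vitamin C)
  x1, x2, x3, x4 ≥ 0.
The minimum-cost mix takes nothing from quinoa, oatmeal — only kidney beans, kale. Binding constraints: protein and vitamin C.
Solving gives x1 = 1.29, x3 = 0.4834.
Total cost: 0.63·1.29 + 1.42·0.4834 = 1.4991.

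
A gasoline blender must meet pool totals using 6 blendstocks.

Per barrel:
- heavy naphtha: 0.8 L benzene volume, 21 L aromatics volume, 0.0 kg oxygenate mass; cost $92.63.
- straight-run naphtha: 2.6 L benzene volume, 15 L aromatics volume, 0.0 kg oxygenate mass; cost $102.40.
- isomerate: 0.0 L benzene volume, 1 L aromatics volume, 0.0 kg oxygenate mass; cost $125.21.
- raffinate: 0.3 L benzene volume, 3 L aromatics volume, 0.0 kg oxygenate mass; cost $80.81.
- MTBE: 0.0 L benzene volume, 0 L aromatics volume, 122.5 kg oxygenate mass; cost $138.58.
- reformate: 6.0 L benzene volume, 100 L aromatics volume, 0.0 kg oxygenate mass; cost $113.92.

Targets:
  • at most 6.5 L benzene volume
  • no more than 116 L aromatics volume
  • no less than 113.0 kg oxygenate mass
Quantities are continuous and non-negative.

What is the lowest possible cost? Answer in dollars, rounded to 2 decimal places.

$127.83

Set it up as a linear program. Let x1 = barrels of heavy naphtha, x2 = barrels of straight-run naphtha, x3 = barrels of isomerate, x4 = barrels of raffinate, x5 = barrels of MTBE, x6 = barrels of reformate.
min 92.63x1 + 102.4x2 + 125.21x3 + 80.81x4 + 138.58x5 + 113.92x6 s.t.:
  0.8x1 + 2.6x2 + 0.3x4 + 6x6 ≤ 6.5   (benzene volume)
  21x1 + 15x2 + 1x3 + 3x4 + 100x6 ≤ 116   (aromatics volume)
  122.5x5 ≥ 113   (oxygenate mass)
  x1, x2, x3, x4, x5, x6 ≥ 0.
The optimal basis is {MTBE}; heavy naphtha, straight-run naphtha, isomerate, raffinate, reformate drop out. Binding constraint: oxygenate mass.
So MTBE = 0.9224 barrels.
Objective = 138.58·0.9224 = 127.8262.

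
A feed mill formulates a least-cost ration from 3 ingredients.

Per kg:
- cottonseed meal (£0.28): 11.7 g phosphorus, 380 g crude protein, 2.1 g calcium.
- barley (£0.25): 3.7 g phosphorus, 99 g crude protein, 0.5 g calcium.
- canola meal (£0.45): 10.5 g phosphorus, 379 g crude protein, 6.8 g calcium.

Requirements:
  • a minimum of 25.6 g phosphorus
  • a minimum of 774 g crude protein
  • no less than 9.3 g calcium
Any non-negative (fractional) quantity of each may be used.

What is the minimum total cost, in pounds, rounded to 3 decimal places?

Let x1 = kg of cottonseed meal, x2 = kg of barley, x3 = kg of canola meal.
min 0.28x1 + 0.25x2 + 0.45x3 s.t.:
  11.7x1 + 3.7x2 + 10.5x3 ≥ 25.6   (phosphorus)
  380x1 + 99x2 + 379x3 ≥ 774   (crude protein)
  2.1x1 + 0.5x2 + 6.8x3 ≥ 9.3   (calcium)
  x1, x2, x3 ≥ 0.
The optimal basis is {cottonseed meal, canola meal}; barley drops out. The phosphorus and calcium requirements are met with equality.
Solving gives x1 = 1.329, x3 = 0.9572.
Cost = 0.28·1.329 + 0.45·0.9572 = 0.80286.

£0.803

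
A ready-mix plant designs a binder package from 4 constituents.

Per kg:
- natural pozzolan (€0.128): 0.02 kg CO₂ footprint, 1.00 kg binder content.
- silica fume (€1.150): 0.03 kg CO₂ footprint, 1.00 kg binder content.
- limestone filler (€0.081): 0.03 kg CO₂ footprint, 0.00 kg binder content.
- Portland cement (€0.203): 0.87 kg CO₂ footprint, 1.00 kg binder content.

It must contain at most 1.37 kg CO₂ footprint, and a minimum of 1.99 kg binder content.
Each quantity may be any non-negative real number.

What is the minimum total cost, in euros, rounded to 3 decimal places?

Let x1 = kg of natural pozzolan, x2 = kg of silica fume, x3 = kg of limestone filler, x4 = kg of Portland cement.
min 0.128x1 + 1.15x2 + 0.081x3 + 0.203x4 subject to:
  0.02x1 + 0.03x2 + 0.03x3 + 0.87x4 ≤ 1.37   (CO₂ footprint)
  1x1 + 1x2 + 1x4 ≥ 1.99   (binder content)
  x1, x2, x3, x4 ≥ 0.
The optimal basis is {natural pozzolan}; silica fume, limestone filler, Portland cement drop out. Binding constraint: binder content.
Optimal quantities: natural pozzolan = 1.99 kg.
Total cost: 0.128·1.99 = 0.25472.

€0.255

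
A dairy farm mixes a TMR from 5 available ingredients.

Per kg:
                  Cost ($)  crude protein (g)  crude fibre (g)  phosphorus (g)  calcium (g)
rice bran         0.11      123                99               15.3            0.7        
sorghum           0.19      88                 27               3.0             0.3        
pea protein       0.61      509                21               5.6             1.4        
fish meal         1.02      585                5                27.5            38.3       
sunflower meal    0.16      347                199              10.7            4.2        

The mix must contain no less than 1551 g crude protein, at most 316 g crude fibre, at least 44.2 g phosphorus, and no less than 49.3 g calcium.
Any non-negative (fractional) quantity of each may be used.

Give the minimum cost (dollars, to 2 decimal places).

$1.83

Set it up as a linear program. Let x1 = kg of rice bran, x2 = kg of sorghum, x3 = kg of pea protein, x4 = kg of fish meal, x5 = kg of sunflower meal.
Minimize 0.11x1 + 0.19x2 + 0.61x3 + 1.02x4 + 0.16x5 with:
  123x1 + 88x2 + 509x3 + 585x4 + 347x5 ≥ 1551   (crude protein)
  99x1 + 27x2 + 21x3 + 5x4 + 199x5 ≤ 316   (crude fibre)
  15.3x1 + 3x2 + 5.6x3 + 27.5x4 + 10.7x5 ≥ 44.2   (phosphorus)
  0.7x1 + 0.3x2 + 1.4x3 + 38.3x4 + 4.2x5 ≥ 49.3   (calcium)
  x1, x2, x3, x4, x5 ≥ 0.
The minimum-cost mix takes nothing from rice bran, sorghum — only pea protein, fish meal, sunflower meal. The crude protein, crude fibre, calcium requirements are met with equality.
Optimal quantities: pea protein = 0.7791 kg, fish meal = 1.097 kg, sunflower meal = 1.478 kg.
Objective = 0.61·0.7791 + 1.02·1.097 + 0.16·1.478 = 1.8307.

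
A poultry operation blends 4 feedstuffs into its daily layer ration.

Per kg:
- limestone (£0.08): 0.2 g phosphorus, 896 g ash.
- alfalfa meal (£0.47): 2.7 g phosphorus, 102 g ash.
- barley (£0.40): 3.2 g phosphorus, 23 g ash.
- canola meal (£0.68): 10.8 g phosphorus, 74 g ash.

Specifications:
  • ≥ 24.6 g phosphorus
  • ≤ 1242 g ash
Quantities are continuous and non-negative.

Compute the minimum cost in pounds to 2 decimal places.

£1.55

Set it up as a linear program. Let x1 = kg of limestone, x2 = kg of alfalfa meal, x3 = kg of barley, x4 = kg of canola meal.
Minimise 0.08x1 + 0.47x2 + 0.4x3 + 0.68x4 subject to:
  0.2x1 + 2.7x2 + 3.2x3 + 10.8x4 ≥ 24.6   (phosphorus)
  896x1 + 102x2 + 23x3 + 74x4 ≤ 1242   (ash)
  x1, x2, x3, x4 ≥ 0.
The cheapest feasible vertex uses only canola meal; limestone, alfalfa meal, barley are not used. The phosphorus requirement is met with equality.
So canola meal = 2.278 kg.
Total cost: 0.68·2.278 = 1.5490.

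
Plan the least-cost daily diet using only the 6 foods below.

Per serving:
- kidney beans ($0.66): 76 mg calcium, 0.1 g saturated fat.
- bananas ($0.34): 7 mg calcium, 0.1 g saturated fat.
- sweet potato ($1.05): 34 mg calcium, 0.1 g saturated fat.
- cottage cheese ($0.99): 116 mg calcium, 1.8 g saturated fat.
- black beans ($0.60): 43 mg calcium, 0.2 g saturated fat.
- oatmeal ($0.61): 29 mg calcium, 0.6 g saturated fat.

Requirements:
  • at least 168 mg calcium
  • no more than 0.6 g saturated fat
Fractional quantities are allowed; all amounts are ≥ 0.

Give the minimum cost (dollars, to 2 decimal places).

Let x1 = servings of kidney beans, x2 = servings of bananas, x3 = servings of sweet potato, x4 = servings of cottage cheese, x5 = servings of black beans, x6 = servings of oatmeal.
Minimize 0.66x1 + 0.34x2 + 1.05x3 + 0.99x4 + 0.6x5 + 0.61x6 subject to:
  76x1 + 7x2 + 34x3 + 116x4 + 43x5 + 29x6 ≥ 168   (calcium)
  0.1x1 + 0.1x2 + 0.1x3 + 1.8x4 + 0.2x5 + 0.6x6 ≤ 0.6   (saturated fat)
  x1, x2, x3, x4, x5, x6 ≥ 0.
The minimum-cost mix takes nothing from bananas, sweet potato, black beans, oatmeal — only kidney beans, cottage cheese. Binding constraints: calcium and saturated fat.
Optimal quantities: kidney beans = 1.859 servings, cottage cheese = 0.23 servings.
Hence cost = 0.66·1.859 + 0.99·0.23 = $1.4546.

$1.45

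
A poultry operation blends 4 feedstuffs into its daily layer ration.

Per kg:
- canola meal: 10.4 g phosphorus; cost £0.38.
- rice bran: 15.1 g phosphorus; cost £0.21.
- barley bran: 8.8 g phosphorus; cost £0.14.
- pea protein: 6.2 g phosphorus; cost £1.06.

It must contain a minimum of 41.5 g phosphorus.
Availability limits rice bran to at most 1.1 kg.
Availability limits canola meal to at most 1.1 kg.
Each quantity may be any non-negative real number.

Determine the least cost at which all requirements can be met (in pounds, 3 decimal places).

Treat it as an LP. Let x1 = kg of canola meal, x2 = kg of rice bran, x3 = kg of barley bran, x4 = kg of pea protein.
Minimize 0.38x1 + 0.21x2 + 0.14x3 + 1.06x4 s.t.:
  10.4x1 + 15.1x2 + 8.8x3 + 6.2x4 ≥ 41.5   (phosphorus)
  x2 ≤ 1.1
  x1 ≤ 1.1
  x1, x2, x3, x4 ≥ 0.
The optimal basis is {rice bran, barley bran}; canola meal, pea protein drop out. The phosphorus and the rice bran cap requirements are met with equality.
Optimal quantities: rice bran = 1.1 kg, barley bran = 2.828 kg.
Objective = 0.21·1.1 + 0.14·2.828 = 0.62692.

£0.627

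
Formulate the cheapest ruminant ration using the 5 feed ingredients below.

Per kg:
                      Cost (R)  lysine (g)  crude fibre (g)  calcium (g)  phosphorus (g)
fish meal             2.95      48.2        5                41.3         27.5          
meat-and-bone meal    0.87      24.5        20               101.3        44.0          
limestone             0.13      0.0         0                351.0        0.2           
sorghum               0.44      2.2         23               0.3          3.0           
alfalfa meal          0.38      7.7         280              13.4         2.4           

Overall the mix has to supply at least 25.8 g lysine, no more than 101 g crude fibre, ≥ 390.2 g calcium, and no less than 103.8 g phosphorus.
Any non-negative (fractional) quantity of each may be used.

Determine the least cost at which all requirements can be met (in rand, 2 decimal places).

This is a linear program. Let x1 = kg of fish meal, x2 = kg of meat-and-bone meal, x3 = kg of limestone, x4 = kg of sorghum, x5 = kg of alfalfa meal.
Minimise 2.95x1 + 0.87x2 + 0.13x3 + 0.44x4 + 0.38x5 subject to:
  48.2x1 + 24.5x2 + 2.2x4 + 7.7x5 ≥ 25.8   (lysine)
  5x1 + 20x2 + 23x4 + 280x5 ≤ 101   (crude fibre)
  41.3x1 + 101.3x2 + 351x3 + 0.3x4 + 13.4x5 ≥ 390.2   (calcium)
  27.5x1 + 44x2 + 0.2x3 + 3x4 + 2.4x5 ≥ 103.8   (phosphorus)
  x1, x2, x3, x4, x5 ≥ 0.
The cheapest feasible vertex uses only meat-and-bone meal, limestone; fish meal, sorghum, alfalfa meal are not used. Binding constraints: calcium and phosphorus.
Solving gives x2 = 2.357, x3 = 0.4314.
Objective = 0.87·2.357 + 0.13·0.4314 = 2.1067.

R2.11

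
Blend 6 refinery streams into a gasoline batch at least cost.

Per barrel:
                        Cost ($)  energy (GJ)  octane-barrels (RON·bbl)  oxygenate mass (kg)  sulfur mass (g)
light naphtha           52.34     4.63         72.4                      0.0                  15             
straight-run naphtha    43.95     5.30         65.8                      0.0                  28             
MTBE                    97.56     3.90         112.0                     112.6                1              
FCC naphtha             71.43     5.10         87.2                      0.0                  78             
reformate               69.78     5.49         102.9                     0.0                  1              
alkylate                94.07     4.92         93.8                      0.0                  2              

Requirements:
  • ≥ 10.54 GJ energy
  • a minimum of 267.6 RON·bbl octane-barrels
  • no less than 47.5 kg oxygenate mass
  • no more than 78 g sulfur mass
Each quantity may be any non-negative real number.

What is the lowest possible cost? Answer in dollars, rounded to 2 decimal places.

Let x1 = barrels of light naphtha, x2 = barrels of straight-run naphtha, x3 = barrels of MTBE, x4 = barrels of FCC naphtha, x5 = barrels of reformate, x6 = barrels of alkylate.
Minimise 52.34x1 + 43.95x2 + 97.56x3 + 71.43x4 + 69.78x5 + 94.07x6 subject to:
  4.63x1 + 5.3x2 + 3.9x3 + 5.1x4 + 5.49x5 + 4.92x6 ≥ 10.54   (energy)
  72.4x1 + 65.8x2 + 112x3 + 87.2x4 + 102.9x5 + 93.8x6 ≥ 267.6   (octane-barrels)
  112.6x3 ≥ 47.5   (oxygenate mass)
  15x1 + 28x2 + 1x3 + 78x4 + 1x5 + 2x6 ≤ 78   (sulfur mass)
  x1, x2, x3, x4, x5, x6 ≥ 0.
The cheapest feasible vertex uses only straight-run naphtha, MTBE, reformate; light naphtha, FCC naphtha, alkylate are not used. The octane-barrels, oxygenate mass, sulfur mass requirements are met with equality.
So straight-run naphtha = 2.757 barrels, MTBE = 0.4218 barrels, reformate = 0.3784 barrels.
Total cost: 43.95·2.757 + 97.56·0.4218 + 69.78·0.3784 = 188.7257.

$188.73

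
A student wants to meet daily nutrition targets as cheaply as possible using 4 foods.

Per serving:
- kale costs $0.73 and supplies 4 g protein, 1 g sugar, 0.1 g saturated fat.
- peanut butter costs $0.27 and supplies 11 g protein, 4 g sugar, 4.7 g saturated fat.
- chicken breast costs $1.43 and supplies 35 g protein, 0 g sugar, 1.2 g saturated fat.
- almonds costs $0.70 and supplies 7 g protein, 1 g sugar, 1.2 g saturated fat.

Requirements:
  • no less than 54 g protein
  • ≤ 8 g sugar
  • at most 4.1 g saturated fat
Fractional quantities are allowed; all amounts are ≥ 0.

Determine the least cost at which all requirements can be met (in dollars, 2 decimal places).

Treat it as an LP. Let x1 = servings of kale, x2 = servings of peanut butter, x3 = servings of chicken breast, x4 = servings of almonds.
min 0.73x1 + 0.27x2 + 1.43x3 + 0.7x4 with:
  4x1 + 11x2 + 35x3 + 7x4 ≥ 54   (protein)
  1x1 + 4x2 + 1x4 ≤ 8   (sugar)
  0.1x1 + 4.7x2 + 1.2x3 + 1.2x4 ≤ 4.1   (saturated fat)
  x1, x2, x3, x4 ≥ 0.
At the optimum only peanut butter, chicken breast are positive (kale, almonds = 0). Binding constraints: protein and saturated fat.
Optimal quantities: peanut butter = 0.5202 servings, chicken breast = 1.379 servings.
Cost = 0.27·0.5202 + 1.43·1.379 = 2.1124.

$2.11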